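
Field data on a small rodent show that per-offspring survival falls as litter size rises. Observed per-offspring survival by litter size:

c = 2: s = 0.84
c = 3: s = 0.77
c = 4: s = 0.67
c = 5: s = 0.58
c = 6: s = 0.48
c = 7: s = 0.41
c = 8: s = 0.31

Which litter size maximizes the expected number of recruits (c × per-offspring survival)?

5

Expected recruits = c × s(c):
  c=2: 2 × 0.84 = 1.680
  c=3: 3 × 0.77 = 2.310
  c=4: 4 × 0.67 = 2.680
  c=5: 5 × 0.58 = 2.900
  c=6: 6 × 0.48 = 2.880
  c=7: 7 × 0.41 = 2.870
  c=8: 8 × 0.31 = 2.480
Maximum at c = 5 (2.900 recruits).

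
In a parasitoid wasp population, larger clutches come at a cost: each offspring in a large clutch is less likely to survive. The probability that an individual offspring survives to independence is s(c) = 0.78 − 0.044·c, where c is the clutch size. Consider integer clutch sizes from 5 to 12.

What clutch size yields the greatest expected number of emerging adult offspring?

9

Expected emerging adult offspring = c × s(c):
  c=5: 5 × 0.560 = 2.800
  c=6: 6 × 0.516 = 3.096
  c=7: 7 × 0.472 = 3.304
  c=8: 8 × 0.428 = 3.424
  c=9: 9 × 0.384 = 3.456
  c=10: 10 × 0.340 = 3.400
  c=11: 11 × 0.296 = 3.256
  c=12: 12 × 0.252 = 3.024
Maximum at c = 9 (3.456 emerging adult offspring).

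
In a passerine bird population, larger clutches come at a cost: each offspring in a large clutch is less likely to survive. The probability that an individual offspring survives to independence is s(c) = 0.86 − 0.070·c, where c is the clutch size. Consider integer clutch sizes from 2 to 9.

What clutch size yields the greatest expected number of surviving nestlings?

Expected surviving nestlings = c × s(c):
  c=2: 2 × 0.720 = 1.440
  c=3: 3 × 0.650 = 1.950
  c=4: 4 × 0.580 = 2.320
  c=5: 5 × 0.510 = 2.550
  c=6: 6 × 0.440 = 2.640
  c=7: 7 × 0.370 = 2.590
  c=8: 8 × 0.300 = 2.400
  c=9: 9 × 0.230 = 2.070
Maximum at c = 6 (2.640 surviving nestlings).

6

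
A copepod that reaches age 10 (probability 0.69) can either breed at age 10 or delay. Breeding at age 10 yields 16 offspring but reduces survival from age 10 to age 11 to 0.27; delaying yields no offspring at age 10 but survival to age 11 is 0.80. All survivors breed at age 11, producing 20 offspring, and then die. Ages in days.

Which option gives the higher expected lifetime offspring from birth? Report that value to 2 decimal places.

14.77

breed at age 10: R₀ = 0.69 × (16 + 0.27 × 20) = 0.69 × 21.4000 = 14.7660
delay to age 11: R₀ = 0.69 × (0.80 × 20) = 0.69 × 16.0000 = 11.0400
Higher: breed at age 10 (14.7660).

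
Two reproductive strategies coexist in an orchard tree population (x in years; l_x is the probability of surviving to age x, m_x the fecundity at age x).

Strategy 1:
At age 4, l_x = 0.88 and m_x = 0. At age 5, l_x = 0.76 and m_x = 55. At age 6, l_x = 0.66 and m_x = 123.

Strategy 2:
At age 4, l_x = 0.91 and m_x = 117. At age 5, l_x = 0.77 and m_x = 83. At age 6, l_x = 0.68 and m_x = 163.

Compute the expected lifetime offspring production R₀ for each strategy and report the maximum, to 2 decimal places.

Strategy 1: R₀ = 0.88×0 + 0.76×55 + 0.66×123 = 122.9800
Strategy 2: R₀ = 0.91×117 + 0.77×83 + 0.68×163 = 281.2200
Highest R₀: strategy 2 with 281.2200.

281.22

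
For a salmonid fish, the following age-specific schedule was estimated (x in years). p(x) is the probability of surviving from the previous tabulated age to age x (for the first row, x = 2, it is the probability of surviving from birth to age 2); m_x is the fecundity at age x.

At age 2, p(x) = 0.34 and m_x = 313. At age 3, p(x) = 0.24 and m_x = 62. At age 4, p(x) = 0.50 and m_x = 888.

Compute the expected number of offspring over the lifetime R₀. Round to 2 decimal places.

147.71

Survivorship from birth: l_x = p_2·p_3·…·p_x.
  l_2 = 0.34000
  l_3 = 0.08160
  l_4 = 0.04080
R₀ = Σ l_x m_x:
  age 2: 0.34000 × 313 = 106.4200
  age 3: 0.08160 × 62 = 5.0592
  age 4: 0.04080 × 888 = 36.2304
R₀ = 106.4200 + 5.0592 + 36.2304 = 147.7096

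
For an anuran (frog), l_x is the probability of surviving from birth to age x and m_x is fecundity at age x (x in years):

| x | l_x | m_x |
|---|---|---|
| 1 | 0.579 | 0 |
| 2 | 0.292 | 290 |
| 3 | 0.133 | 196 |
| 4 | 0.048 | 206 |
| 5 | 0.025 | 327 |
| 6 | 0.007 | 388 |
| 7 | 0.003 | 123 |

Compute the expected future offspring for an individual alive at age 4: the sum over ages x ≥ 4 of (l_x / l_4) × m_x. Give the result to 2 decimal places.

l_4 = 0.048. Conditional survival from age 4 to x is l_x / l_4.
  x=4: (0.048/0.048) × 206 = 206.0000
  x=5: (0.025/0.048) × 327 = 170.3125
  x=6: (0.007/0.048) × 388 = 56.5833
  x=7: (0.003/0.048) × 123 = 7.6875
Sum = 206.0000 + 170.3125 + 56.5833 + 7.6875 = 440.5833

440.58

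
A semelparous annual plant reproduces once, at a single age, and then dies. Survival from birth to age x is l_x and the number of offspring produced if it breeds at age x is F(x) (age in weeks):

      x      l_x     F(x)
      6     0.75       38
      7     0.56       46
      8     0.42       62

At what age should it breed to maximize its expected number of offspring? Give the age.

Expected offspring if breeding at age x = l_x × F(x):
  age 6: 0.75 × 38 = 28.500
  age 7: 0.56 × 46 = 25.760
  age 8: 0.42 × 62 = 26.040
Maximum at age 6 (28.500).

6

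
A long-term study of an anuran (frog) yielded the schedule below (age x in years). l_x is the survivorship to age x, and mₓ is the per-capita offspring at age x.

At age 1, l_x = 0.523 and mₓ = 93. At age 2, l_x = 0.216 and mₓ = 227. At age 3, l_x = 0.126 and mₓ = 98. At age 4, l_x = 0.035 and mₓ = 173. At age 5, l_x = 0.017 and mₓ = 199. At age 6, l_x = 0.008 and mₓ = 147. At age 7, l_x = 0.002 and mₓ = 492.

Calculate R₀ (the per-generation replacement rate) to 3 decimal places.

121.617

R₀ = Σ l_x mₓ:
  age 1: 0.523 × 93 = 48.6390
  age 2: 0.216 × 227 = 49.0320
  age 3: 0.126 × 98 = 12.3480
  age 4: 0.035 × 173 = 6.0550
  age 5: 0.017 × 199 = 3.3830
  age 6: 0.008 × 147 = 1.1760
  age 7: 0.002 × 492 = 0.9840
R₀ = 48.6390 + 49.0320 + 12.3480 + 6.0550 + 3.3830 + 1.1760 + 0.9840 = 121.6170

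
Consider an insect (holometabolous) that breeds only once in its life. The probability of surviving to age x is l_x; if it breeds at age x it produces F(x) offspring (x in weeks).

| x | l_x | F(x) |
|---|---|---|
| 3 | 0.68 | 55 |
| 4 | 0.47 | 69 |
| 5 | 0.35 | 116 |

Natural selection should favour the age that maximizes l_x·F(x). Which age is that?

Expected offspring if breeding at age x = l_x × F(x):
  age 3: 0.68 × 55 = 37.400
  age 4: 0.47 × 69 = 32.430
  age 5: 0.35 × 116 = 40.600
Maximum at age 5 (40.600).

5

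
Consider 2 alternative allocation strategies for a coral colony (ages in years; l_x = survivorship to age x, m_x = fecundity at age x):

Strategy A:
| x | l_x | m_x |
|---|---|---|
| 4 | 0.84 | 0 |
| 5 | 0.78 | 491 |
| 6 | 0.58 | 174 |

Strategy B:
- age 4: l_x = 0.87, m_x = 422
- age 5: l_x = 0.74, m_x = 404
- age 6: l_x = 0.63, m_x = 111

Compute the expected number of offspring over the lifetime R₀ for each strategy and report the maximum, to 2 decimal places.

736.03

Strategy A: R₀ = 0.84×0 + 0.78×491 + 0.58×174 = 483.9000
Strategy B: R₀ = 0.87×422 + 0.74×404 + 0.63×111 = 736.0300
Highest R₀: strategy B with 736.0300.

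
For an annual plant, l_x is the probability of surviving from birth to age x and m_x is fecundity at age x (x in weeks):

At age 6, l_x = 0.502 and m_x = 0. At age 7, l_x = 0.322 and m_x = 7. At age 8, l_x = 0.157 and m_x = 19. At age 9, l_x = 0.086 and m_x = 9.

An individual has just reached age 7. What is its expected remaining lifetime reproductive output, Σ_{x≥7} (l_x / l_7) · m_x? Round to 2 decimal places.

l_7 = 0.322. Conditional survival from age 7 to x is l_x / l_7.
  x=7: (0.322/0.322) × 7 = 7.0000
  x=8: (0.157/0.322) × 19 = 9.2640
  x=9: (0.086/0.322) × 9 = 2.4037
Sum = 7.0000 + 9.2640 + 2.4037 = 18.6677

18.67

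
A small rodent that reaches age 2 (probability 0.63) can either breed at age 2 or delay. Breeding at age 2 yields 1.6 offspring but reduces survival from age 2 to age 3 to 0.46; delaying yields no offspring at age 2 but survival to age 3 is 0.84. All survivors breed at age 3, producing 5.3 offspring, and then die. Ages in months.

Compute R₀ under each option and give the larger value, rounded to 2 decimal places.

breed at age 2: R₀ = 0.63 × (1.6 + 0.46 × 5.3) = 0.63 × 4.0380 = 2.5439
delay to age 3: R₀ = 0.63 × (0.84 × 5.3) = 0.63 × 4.4520 = 2.8048
Higher: delay to age 3 (2.8048).

2.80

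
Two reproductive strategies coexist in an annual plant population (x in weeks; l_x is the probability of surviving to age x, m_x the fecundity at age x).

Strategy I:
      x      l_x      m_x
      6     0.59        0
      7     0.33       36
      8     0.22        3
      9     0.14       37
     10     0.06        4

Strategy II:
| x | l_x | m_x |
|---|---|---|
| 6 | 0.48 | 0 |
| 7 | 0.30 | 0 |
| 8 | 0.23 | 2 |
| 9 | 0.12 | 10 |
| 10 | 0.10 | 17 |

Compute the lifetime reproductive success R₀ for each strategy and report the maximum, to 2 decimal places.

Strategy I: R₀ = 0.59×0 + 0.33×36 + 0.22×3 + 0.14×37 + 0.06×4 = 17.9600
Strategy II: R₀ = 0.48×0 + 0.30×0 + 0.23×2 + 0.12×10 + 0.10×17 = 3.3600
Highest R₀: strategy I with 17.9600.

17.96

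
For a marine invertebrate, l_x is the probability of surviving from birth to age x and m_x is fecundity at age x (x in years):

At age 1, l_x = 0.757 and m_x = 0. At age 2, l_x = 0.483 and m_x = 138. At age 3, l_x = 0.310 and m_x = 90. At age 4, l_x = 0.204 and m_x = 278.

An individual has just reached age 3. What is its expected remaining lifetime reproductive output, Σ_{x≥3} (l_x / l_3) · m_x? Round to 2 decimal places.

272.94

l_3 = 0.310. Conditional survival from age 3 to x is l_x / l_3.
  x=3: (0.310/0.310) × 90 = 90.0000
  x=4: (0.204/0.310) × 278 = 182.9419
Sum = 90.0000 + 182.9419 = 272.9419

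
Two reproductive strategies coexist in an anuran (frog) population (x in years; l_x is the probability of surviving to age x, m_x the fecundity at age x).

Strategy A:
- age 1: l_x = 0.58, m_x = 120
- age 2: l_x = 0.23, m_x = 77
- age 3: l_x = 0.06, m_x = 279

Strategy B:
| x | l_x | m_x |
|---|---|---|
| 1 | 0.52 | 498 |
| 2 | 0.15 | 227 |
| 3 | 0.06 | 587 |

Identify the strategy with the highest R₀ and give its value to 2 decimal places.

Strategy A: R₀ = 0.58×120 + 0.23×77 + 0.06×279 = 104.0500
Strategy B: R₀ = 0.52×498 + 0.15×227 + 0.06×587 = 328.2300
Highest R₀: strategy B with 328.2300.

328.23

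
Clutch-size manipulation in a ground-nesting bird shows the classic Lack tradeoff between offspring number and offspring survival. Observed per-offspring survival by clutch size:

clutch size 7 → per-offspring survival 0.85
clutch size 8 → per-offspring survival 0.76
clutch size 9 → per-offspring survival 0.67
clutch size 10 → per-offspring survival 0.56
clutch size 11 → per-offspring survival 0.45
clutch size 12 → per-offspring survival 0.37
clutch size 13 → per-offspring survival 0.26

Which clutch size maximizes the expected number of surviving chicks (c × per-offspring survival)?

8

Expected surviving chicks = c × s(c):
  c=7: 7 × 0.85 = 5.950
  c=8: 8 × 0.76 = 6.080
  c=9: 9 × 0.67 = 6.030
  c=10: 10 × 0.56 = 5.600
  c=11: 11 × 0.45 = 4.950
  c=12: 12 × 0.37 = 4.440
  c=13: 13 × 0.26 = 3.380
Maximum at c = 8 (6.080 surviving chicks).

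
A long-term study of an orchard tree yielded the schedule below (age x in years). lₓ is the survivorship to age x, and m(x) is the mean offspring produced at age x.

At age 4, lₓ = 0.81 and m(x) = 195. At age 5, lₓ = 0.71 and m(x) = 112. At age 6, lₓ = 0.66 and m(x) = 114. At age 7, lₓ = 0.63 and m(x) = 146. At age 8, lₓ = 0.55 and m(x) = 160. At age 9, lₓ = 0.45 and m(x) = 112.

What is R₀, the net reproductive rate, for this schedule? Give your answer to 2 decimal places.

R₀ = Σ lₓ m(x):
  age 4: 0.81 × 195 = 157.9500
  age 5: 0.71 × 112 = 79.5200
  age 6: 0.66 × 114 = 75.2400
  age 7: 0.63 × 146 = 91.9800
  age 8: 0.55 × 160 = 88.0000
  age 9: 0.45 × 112 = 50.4000
R₀ = 157.9500 + 79.5200 + 75.2400 + 91.9800 + 88.0000 + 50.4000 = 543.0900

543.09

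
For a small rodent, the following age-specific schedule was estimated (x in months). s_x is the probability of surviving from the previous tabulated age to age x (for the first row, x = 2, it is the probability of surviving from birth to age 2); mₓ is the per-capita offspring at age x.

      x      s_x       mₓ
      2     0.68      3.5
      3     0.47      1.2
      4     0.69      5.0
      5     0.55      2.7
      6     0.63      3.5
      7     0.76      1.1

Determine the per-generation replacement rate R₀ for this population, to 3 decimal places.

Survivorship from birth: l_x = s_2·s_3·…·s_x.
  l_2 = 0.68000
  l_3 = 0.31960
  l_4 = 0.22052
  l_5 = 0.12129
  l_6 = 0.07641
  l_7 = 0.05807
R₀ = Σ l_x mₓ:
  age 2: 0.68000 × 3.5 = 2.3800
  age 3: 0.31960 × 1.2 = 0.3835
  age 4: 0.22052 × 5.0 = 1.1026
  age 5: 0.12129 × 2.7 = 0.3275
  age 6: 0.07641 × 3.5 = 0.2674
  age 7: 0.05807 × 1.1 = 0.0639
R₀ = 2.3800 + 0.3835 + 1.1026 + 0.3275 + 0.2674 + 0.0639 = 4.5249

4.525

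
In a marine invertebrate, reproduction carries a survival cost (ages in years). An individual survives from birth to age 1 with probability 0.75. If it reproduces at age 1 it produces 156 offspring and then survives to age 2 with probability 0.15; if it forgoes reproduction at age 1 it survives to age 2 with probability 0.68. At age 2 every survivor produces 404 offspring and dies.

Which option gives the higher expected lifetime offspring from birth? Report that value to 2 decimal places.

breed at age 1: R₀ = 0.75 × (156 + 0.15 × 404) = 0.75 × 216.6000 = 162.4500
delay to age 2: R₀ = 0.75 × (0.68 × 404) = 0.75 × 274.7200 = 206.0400
Higher: delay to age 2 (206.0400).

206.04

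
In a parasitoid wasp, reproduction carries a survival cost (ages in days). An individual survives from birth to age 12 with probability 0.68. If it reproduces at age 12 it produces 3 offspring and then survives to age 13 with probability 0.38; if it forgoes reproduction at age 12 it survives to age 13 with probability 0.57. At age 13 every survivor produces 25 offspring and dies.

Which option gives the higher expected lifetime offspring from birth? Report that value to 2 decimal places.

breed at age 12: R₀ = 0.68 × (3 + 0.38 × 25) = 0.68 × 12.5000 = 8.5000
delay to age 13: R₀ = 0.68 × (0.57 × 25) = 0.68 × 14.2500 = 9.6900
Higher: delay to age 13 (9.6900).

9.69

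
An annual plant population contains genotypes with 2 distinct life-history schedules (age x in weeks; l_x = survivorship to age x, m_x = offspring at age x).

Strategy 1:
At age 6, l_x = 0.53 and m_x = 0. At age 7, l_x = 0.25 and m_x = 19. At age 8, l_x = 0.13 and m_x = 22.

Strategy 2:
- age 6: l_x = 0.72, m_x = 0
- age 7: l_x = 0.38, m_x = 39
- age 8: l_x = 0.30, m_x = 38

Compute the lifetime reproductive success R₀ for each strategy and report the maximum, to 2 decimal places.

Strategy 1: R₀ = 0.53×0 + 0.25×19 + 0.13×22 = 7.6100
Strategy 2: R₀ = 0.72×0 + 0.38×39 + 0.30×38 = 26.2200
Highest R₀: strategy 2 with 26.2200.

26.22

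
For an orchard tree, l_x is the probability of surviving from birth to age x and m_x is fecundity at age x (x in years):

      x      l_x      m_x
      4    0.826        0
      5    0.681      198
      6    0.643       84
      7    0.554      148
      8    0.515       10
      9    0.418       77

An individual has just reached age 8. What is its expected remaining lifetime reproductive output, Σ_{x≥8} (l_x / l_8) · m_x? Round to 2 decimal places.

l_8 = 0.515. Conditional survival from age 8 to x is l_x / l_8.
  x=8: (0.515/0.515) × 10 = 10.0000
  x=9: (0.418/0.515) × 77 = 62.4971
Sum = 10.0000 + 62.4971 = 72.4971

72.50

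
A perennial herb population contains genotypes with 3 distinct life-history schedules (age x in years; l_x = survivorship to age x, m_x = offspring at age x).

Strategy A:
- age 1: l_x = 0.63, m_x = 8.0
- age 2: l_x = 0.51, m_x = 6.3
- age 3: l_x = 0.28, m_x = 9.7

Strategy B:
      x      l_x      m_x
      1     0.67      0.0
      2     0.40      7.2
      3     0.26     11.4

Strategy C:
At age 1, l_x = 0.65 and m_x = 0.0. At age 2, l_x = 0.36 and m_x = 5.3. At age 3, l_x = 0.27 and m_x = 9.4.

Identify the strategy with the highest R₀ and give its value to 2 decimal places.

10.97

Strategy A: R₀ = 0.63×8.0 + 0.51×6.3 + 0.28×9.7 = 10.9690
Strategy B: R₀ = 0.67×0.0 + 0.40×7.2 + 0.26×11.4 = 5.8440
Strategy C: R₀ = 0.65×0.0 + 0.36×5.3 + 0.27×9.4 = 4.4460
Highest R₀: strategy A with 10.9690.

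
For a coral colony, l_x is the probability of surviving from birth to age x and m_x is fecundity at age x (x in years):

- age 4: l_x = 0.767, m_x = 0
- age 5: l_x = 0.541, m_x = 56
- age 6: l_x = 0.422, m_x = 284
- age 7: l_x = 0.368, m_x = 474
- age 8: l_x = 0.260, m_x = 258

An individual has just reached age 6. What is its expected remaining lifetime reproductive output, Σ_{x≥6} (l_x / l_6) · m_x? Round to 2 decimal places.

856.30

l_6 = 0.422. Conditional survival from age 6 to x is l_x / l_6.
  x=6: (0.422/0.422) × 284 = 284.0000
  x=7: (0.368/0.422) × 474 = 413.3460
  x=8: (0.260/0.422) × 258 = 158.9573
Sum = 284.0000 + 413.3460 + 158.9573 = 856.3033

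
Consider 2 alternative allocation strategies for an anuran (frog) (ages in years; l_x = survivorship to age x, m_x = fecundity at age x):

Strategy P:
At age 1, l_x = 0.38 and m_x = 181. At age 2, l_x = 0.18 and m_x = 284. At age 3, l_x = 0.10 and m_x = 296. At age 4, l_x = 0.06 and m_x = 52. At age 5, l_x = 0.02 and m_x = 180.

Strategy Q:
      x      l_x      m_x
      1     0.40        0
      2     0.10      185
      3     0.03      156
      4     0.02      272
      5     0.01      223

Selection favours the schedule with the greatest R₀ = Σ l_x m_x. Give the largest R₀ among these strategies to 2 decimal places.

156.22

Strategy P: R₀ = 0.38×181 + 0.18×284 + 0.10×296 + 0.06×52 + 0.02×180 = 156.2200
Strategy Q: R₀ = 0.40×0 + 0.10×185 + 0.03×156 + 0.02×272 + 0.01×223 = 30.8500
Highest R₀: strategy P with 156.2200.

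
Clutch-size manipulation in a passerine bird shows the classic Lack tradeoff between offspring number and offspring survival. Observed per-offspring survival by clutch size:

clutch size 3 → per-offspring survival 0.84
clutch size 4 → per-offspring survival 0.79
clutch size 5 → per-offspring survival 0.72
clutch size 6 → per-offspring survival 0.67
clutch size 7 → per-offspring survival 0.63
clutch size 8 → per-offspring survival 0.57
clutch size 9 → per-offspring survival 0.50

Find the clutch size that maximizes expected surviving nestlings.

8

Expected surviving nestlings = c × s(c):
  c=3: 3 × 0.84 = 2.520
  c=4: 4 × 0.79 = 3.160
  c=5: 5 × 0.72 = 3.600
  c=6: 6 × 0.67 = 4.020
  c=7: 7 × 0.63 = 4.410
  c=8: 8 × 0.57 = 4.560
  c=9: 9 × 0.50 = 4.500
Maximum at c = 8 (4.560 surviving nestlings).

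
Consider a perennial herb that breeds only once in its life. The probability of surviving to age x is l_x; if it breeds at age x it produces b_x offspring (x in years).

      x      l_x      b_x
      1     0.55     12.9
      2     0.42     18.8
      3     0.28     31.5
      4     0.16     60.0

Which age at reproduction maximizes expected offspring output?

4

Expected offspring if breeding at age x = l_x × b_x:
  age 1: 0.55 × 12.9 = 7.095
  age 2: 0.42 × 18.8 = 7.896
  age 3: 0.28 × 31.5 = 8.820
  age 4: 0.16 × 60.0 = 9.600
Maximum at age 4 (9.600).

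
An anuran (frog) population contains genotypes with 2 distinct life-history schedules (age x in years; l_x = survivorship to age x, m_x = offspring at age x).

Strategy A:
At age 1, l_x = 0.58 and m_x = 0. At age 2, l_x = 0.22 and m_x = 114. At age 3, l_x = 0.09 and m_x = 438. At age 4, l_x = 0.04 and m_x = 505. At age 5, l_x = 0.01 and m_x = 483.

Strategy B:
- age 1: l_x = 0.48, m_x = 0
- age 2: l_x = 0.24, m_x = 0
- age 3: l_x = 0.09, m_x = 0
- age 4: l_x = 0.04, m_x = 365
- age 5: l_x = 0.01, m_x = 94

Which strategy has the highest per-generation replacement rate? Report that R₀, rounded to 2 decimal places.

Strategy A: R₀ = 0.58×0 + 0.22×114 + 0.09×438 + 0.04×505 + 0.01×483 = 89.5300
Strategy B: R₀ = 0.48×0 + 0.24×0 + 0.09×0 + 0.04×365 + 0.01×94 = 15.5400
Highest R₀: strategy A with 89.5300.

89.53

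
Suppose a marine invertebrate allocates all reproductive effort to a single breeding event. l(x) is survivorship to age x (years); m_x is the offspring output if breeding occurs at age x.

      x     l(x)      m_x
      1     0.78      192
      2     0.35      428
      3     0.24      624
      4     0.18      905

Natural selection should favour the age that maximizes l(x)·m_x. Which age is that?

Expected offspring if breeding at age x = l(x) × m_x:
  age 1: 0.78 × 192 = 149.760
  age 2: 0.35 × 428 = 149.800
  age 3: 0.24 × 624 = 149.760
  age 4: 0.18 × 905 = 162.900
Maximum at age 4 (162.900).

4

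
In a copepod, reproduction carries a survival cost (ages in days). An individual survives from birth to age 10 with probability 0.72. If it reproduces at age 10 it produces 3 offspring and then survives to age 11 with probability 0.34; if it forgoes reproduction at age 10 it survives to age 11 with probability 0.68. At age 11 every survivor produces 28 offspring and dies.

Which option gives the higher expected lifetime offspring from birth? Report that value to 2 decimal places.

breed at age 10: R₀ = 0.72 × (3 + 0.34 × 28) = 0.72 × 12.5200 = 9.0144
delay to age 11: R₀ = 0.72 × (0.68 × 28) = 0.72 × 19.0400 = 13.7088
Higher: delay to age 11 (13.7088).

13.71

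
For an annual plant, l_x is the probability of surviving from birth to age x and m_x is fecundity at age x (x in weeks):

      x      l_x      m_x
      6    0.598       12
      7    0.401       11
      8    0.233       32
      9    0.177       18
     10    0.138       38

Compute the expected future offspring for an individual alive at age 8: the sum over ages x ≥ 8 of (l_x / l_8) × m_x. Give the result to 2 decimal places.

68.18

l_8 = 0.233. Conditional survival from age 8 to x is l_x / l_8.
  x=8: (0.233/0.233) × 32 = 32.0000
  x=9: (0.177/0.233) × 18 = 13.6738
  x=10: (0.138/0.233) × 38 = 22.5064
Sum = 32.0000 + 13.6738 + 22.5064 = 68.1803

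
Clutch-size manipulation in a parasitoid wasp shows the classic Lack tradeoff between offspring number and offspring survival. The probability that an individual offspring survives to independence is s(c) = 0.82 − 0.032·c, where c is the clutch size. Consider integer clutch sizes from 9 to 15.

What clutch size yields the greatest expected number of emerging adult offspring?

Expected emerging adult offspring = c × s(c):
  c=9: 9 × 0.532 = 4.788
  c=10: 10 × 0.500 = 5.000
  c=11: 11 × 0.468 = 5.148
  c=12: 12 × 0.436 = 5.232
  c=13: 13 × 0.404 = 5.252
  c=14: 14 × 0.372 = 5.208
  c=15: 15 × 0.340 = 5.100
Maximum at c = 13 (5.252 emerging adult offspring).

13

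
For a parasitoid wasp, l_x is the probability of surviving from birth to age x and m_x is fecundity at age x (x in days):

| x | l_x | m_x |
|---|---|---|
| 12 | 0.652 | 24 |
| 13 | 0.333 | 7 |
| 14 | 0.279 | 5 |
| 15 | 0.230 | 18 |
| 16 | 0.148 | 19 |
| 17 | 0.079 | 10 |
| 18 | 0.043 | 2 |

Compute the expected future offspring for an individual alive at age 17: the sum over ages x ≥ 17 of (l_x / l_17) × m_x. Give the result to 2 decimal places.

l_17 = 0.079. Conditional survival from age 17 to x is l_x / l_17.
  x=17: (0.079/0.079) × 10 = 10.0000
  x=18: (0.043/0.079) × 2 = 1.0886
Sum = 10.0000 + 1.0886 = 11.0886

11.09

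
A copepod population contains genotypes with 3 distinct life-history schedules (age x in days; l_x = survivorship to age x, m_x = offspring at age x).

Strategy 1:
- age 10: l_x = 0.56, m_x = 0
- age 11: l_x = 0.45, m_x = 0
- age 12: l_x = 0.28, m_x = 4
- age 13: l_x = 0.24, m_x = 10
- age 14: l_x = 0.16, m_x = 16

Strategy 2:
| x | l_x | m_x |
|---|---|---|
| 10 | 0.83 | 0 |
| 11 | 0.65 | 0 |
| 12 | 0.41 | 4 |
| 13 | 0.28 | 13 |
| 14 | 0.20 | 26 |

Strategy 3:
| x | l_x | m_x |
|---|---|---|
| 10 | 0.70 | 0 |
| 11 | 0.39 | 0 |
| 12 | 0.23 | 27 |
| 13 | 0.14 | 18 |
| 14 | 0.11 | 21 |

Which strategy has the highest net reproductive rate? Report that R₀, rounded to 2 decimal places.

11.04

Strategy 1: R₀ = 0.56×0 + 0.45×0 + 0.28×4 + 0.24×10 + 0.16×16 = 6.0800
Strategy 2: R₀ = 0.83×0 + 0.65×0 + 0.41×4 + 0.28×13 + 0.20×26 = 10.4800
Strategy 3: R₀ = 0.70×0 + 0.39×0 + 0.23×27 + 0.14×18 + 0.11×21 = 11.0400
Highest R₀: strategy 3 with 11.0400.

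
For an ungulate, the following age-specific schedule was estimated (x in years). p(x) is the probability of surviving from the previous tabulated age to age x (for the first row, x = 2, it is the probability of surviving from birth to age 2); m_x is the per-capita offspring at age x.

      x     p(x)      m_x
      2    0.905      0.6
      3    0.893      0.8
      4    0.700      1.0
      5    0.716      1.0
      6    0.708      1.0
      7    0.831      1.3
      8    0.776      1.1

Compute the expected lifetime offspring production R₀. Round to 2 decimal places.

2.96

Survivorship from birth: l_x = p_2·p_3·…·p_x.
  l_2 = 0.90500
  l_3 = 0.80817
  l_4 = 0.56572
  l_5 = 0.40505
  l_6 = 0.28678
  l_7 = 0.23831
  l_8 = 0.18493
R₀ = Σ l_x m_x:
  age 2: 0.90500 × 0.6 = 0.5430
  age 3: 0.80817 × 0.8 = 0.6465
  age 4: 0.56572 × 1.0 = 0.5657
  age 5: 0.40505 × 1.0 = 0.4051
  age 6: 0.28678 × 1.0 = 0.2868
  age 7: 0.23831 × 1.3 = 0.3098
  age 8: 0.18493 × 1.1 = 0.2034
R₀ = 0.5430 + 0.6465 + 0.5657 + 0.4051 + 0.2868 + 0.3098 + 0.2034 = 2.9603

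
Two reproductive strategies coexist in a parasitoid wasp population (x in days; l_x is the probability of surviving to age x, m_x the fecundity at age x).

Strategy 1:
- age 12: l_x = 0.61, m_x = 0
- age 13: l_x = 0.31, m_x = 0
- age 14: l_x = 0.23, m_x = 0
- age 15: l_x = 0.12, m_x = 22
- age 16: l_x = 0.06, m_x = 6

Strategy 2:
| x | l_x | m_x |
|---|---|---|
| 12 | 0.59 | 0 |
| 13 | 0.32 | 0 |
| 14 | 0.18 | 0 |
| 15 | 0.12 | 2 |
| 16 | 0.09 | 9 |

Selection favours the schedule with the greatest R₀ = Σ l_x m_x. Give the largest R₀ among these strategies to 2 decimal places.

3.00

Strategy 1: R₀ = 0.61×0 + 0.31×0 + 0.23×0 + 0.12×22 + 0.06×6 = 3.0000
Strategy 2: R₀ = 0.59×0 + 0.32×0 + 0.18×0 + 0.12×2 + 0.09×9 = 1.0500
Highest R₀: strategy 1 with 3.0000.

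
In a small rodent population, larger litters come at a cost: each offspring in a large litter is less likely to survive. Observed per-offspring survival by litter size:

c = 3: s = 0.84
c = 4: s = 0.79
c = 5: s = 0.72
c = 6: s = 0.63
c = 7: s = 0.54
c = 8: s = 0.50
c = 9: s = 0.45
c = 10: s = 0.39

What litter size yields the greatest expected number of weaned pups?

Expected weaned pups = c × s(c):
  c=3: 3 × 0.84 = 2.520
  c=4: 4 × 0.79 = 3.160
  c=5: 5 × 0.72 = 3.600
  c=6: 6 × 0.63 = 3.780
  c=7: 7 × 0.54 = 3.780
  c=8: 8 × 0.50 = 4.000
  c=9: 9 × 0.45 = 4.050
  c=10: 10 × 0.39 = 3.900
Maximum at c = 9 (4.050 weaned pups).

9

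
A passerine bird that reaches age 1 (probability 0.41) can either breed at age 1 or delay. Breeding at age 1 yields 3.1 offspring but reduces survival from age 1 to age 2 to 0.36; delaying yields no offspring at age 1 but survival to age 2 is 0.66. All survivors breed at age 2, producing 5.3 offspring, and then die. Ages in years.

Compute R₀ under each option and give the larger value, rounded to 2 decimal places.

breed at age 1: R₀ = 0.41 × (3.1 + 0.36 × 5.3) = 0.41 × 5.0080 = 2.0533
delay to age 2: R₀ = 0.41 × (0.66 × 5.3) = 0.41 × 3.4980 = 1.4342
Higher: breed at age 1 (2.0533).

2.05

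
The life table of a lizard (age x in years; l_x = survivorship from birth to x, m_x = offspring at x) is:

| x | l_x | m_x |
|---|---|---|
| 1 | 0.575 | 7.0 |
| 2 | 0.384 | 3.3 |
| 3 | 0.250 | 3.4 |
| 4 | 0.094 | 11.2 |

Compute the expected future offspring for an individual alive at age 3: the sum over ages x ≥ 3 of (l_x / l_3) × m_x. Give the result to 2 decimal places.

7.61

l_3 = 0.250. Conditional survival from age 3 to x is l_x / l_3.
  x=3: (0.250/0.250) × 3.4 = 3.4000
  x=4: (0.094/0.250) × 11.2 = 4.2112
Sum = 3.4000 + 4.2112 = 7.6112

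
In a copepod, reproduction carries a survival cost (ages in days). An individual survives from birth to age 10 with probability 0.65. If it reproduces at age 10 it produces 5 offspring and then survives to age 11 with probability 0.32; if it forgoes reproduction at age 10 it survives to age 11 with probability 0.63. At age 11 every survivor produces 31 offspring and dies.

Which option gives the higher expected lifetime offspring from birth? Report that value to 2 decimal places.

breed at age 10: R₀ = 0.65 × (5 + 0.32 × 31) = 0.65 × 14.9200 = 9.6980
delay to age 11: R₀ = 0.65 × (0.63 × 31) = 0.65 × 19.5300 = 12.6945
Higher: delay to age 11 (12.6945).

12.69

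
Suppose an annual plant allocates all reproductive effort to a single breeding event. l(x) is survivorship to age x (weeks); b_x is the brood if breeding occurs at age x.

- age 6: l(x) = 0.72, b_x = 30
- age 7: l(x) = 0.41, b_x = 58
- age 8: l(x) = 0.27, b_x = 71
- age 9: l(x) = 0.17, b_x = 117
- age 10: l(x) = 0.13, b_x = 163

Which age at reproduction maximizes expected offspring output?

7

Expected offspring if breeding at age x = l(x) × b_x:
  age 6: 0.72 × 30 = 21.600
  age 7: 0.41 × 58 = 23.780
  age 8: 0.27 × 71 = 19.170
  age 9: 0.17 × 117 = 19.890
  age 10: 0.13 × 163 = 21.190
Maximum at age 7 (23.780).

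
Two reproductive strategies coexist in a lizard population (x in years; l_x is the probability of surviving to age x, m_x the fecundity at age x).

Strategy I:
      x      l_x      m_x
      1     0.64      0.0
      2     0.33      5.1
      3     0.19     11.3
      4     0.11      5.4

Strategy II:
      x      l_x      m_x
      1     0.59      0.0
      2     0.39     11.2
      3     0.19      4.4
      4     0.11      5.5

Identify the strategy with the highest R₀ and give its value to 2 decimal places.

5.81

Strategy I: R₀ = 0.64×0.0 + 0.33×5.1 + 0.19×11.3 + 0.11×5.4 = 4.4240
Strategy II: R₀ = 0.59×0.0 + 0.39×11.2 + 0.19×4.4 + 0.11×5.5 = 5.8090
Highest R₀: strategy II with 5.8090.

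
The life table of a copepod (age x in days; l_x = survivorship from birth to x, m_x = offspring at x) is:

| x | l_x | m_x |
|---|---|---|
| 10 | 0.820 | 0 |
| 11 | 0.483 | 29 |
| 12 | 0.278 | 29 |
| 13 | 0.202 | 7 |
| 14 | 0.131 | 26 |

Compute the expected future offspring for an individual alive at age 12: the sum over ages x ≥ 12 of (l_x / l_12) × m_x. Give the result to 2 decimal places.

46.34

l_12 = 0.278. Conditional survival from age 12 to x is l_x / l_12.
  x=12: (0.278/0.278) × 29 = 29.0000
  x=13: (0.202/0.278) × 7 = 5.0863
  x=14: (0.131/0.278) × 26 = 12.2518
Sum = 29.0000 + 5.0863 + 12.2518 = 46.3381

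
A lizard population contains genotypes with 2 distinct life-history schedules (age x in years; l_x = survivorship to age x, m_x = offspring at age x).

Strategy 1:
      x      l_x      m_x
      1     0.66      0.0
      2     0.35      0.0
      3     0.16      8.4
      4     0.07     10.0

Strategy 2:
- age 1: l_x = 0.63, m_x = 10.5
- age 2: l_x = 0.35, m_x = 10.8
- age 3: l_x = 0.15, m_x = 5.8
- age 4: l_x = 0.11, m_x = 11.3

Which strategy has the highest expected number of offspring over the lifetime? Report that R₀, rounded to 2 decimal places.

12.51

Strategy 1: R₀ = 0.66×0.0 + 0.35×0.0 + 0.16×8.4 + 0.07×10.0 = 2.0440
Strategy 2: R₀ = 0.63×10.5 + 0.35×10.8 + 0.15×5.8 + 0.11×11.3 = 12.5080
Highest R₀: strategy 2 with 12.5080.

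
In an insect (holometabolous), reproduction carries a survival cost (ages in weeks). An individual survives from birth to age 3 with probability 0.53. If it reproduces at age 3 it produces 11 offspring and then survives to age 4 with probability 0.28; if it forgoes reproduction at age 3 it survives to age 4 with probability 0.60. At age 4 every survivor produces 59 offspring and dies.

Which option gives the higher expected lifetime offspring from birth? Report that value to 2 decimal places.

breed at age 3: R₀ = 0.53 × (11 + 0.28 × 59) = 0.53 × 27.5200 = 14.5856
delay to age 4: R₀ = 0.53 × (0.60 × 59) = 0.53 × 35.4000 = 18.7620
Higher: delay to age 4 (18.7620).

18.76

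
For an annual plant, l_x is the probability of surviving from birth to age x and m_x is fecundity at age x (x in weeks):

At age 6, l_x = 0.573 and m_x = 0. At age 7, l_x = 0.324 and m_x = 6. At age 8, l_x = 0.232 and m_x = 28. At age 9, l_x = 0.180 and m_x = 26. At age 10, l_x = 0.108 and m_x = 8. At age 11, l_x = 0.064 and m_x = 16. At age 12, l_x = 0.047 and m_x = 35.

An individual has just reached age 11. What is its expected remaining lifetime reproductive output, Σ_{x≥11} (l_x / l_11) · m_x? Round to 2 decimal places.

l_11 = 0.064. Conditional survival from age 11 to x is l_x / l_11.
  x=11: (0.064/0.064) × 16 = 16.0000
  x=12: (0.047/0.064) × 35 = 25.7031
Sum = 16.0000 + 25.7031 = 41.7031

41.70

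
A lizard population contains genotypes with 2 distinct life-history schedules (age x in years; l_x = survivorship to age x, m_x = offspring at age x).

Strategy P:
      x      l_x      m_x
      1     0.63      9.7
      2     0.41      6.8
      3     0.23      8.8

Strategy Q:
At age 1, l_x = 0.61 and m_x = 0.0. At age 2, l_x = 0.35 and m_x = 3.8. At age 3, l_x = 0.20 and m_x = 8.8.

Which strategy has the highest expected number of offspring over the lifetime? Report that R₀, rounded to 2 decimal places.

10.92

Strategy P: R₀ = 0.63×9.7 + 0.41×6.8 + 0.23×8.8 = 10.9230
Strategy Q: R₀ = 0.61×0.0 + 0.35×3.8 + 0.20×8.8 = 3.0900
Highest R₀: strategy P with 10.9230.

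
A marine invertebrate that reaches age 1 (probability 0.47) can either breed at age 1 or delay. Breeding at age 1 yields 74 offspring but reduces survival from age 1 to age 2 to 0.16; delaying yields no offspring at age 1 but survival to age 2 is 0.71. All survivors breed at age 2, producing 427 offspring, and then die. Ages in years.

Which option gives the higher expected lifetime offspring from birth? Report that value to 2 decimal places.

breed at age 1: R₀ = 0.47 × (74 + 0.16 × 427) = 0.47 × 142.3200 = 66.8904
delay to age 2: R₀ = 0.47 × (0.71 × 427) = 0.47 × 303.1700 = 142.4899
Higher: delay to age 2 (142.4899).

142.49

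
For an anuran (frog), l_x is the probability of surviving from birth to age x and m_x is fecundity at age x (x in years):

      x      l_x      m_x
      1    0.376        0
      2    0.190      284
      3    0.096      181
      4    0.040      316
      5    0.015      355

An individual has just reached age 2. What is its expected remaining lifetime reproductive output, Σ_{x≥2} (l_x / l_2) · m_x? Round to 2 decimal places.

470.01

l_2 = 0.190. Conditional survival from age 2 to x is l_x / l_2.
  x=2: (0.190/0.190) × 284 = 284.0000
  x=3: (0.096/0.190) × 181 = 91.4526
  x=4: (0.040/0.190) × 316 = 66.5263
  x=5: (0.015/0.190) × 355 = 28.0263
Sum = 284.0000 + 91.4526 + 66.5263 + 28.0263 = 470.0053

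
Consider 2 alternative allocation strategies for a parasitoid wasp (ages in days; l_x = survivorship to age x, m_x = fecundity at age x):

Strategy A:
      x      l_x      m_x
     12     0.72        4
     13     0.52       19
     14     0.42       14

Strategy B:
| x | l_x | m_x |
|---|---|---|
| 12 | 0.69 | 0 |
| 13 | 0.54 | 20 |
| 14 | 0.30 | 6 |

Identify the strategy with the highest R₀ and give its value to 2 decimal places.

Strategy A: R₀ = 0.72×4 + 0.52×19 + 0.42×14 = 18.6400
Strategy B: R₀ = 0.69×0 + 0.54×20 + 0.30×6 = 12.6000
Highest R₀: strategy A with 18.6400.

18.64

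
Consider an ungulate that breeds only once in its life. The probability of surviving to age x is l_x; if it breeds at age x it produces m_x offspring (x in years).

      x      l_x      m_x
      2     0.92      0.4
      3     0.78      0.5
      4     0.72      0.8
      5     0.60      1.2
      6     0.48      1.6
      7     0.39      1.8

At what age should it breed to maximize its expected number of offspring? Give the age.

6

Expected offspring if breeding at age x = l_x × m_x:
  age 2: 0.92 × 0.4 = 0.368
  age 3: 0.78 × 0.5 = 0.390
  age 4: 0.72 × 0.8 = 0.576
  age 5: 0.60 × 1.2 = 0.720
  age 6: 0.48 × 1.6 = 0.768
  age 7: 0.39 × 1.8 = 0.702
Maximum at age 6 (0.768).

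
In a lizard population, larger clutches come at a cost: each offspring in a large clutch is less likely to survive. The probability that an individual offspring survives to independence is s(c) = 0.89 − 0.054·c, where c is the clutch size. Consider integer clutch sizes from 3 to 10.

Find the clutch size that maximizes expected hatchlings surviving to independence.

8

Expected hatchlings surviving to independence = c × s(c):
  c=3: 3 × 0.728 = 2.184
  c=4: 4 × 0.674 = 2.696
  c=5: 5 × 0.620 = 3.100
  c=6: 6 × 0.566 = 3.396
  c=7: 7 × 0.512 = 3.584
  c=8: 8 × 0.458 = 3.664
  c=9: 9 × 0.404 = 3.636
  c=10: 10 × 0.350 = 3.500
Maximum at c = 8 (3.664 hatchlings surviving to independence).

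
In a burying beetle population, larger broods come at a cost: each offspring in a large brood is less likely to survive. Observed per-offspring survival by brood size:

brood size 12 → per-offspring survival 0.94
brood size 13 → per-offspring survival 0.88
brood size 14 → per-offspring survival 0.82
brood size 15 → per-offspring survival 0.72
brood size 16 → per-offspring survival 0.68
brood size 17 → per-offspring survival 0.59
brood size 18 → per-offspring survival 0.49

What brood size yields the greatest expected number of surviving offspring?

14

Expected surviving offspring = c × s(c):
  c=12: 12 × 0.94 = 11.280
  c=13: 13 × 0.88 = 11.440
  c=14: 14 × 0.82 = 11.480
  c=15: 15 × 0.72 = 10.800
  c=16: 16 × 0.68 = 10.880
  c=17: 17 × 0.59 = 10.030
  c=18: 18 × 0.49 = 8.820
Maximum at c = 14 (11.480 surviving offspring).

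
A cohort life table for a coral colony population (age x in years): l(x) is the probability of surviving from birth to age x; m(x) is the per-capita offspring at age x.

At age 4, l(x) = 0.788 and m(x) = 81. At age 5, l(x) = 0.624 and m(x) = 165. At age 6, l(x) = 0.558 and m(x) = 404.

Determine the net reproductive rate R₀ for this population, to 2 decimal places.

R₀ = Σ l(x) m(x):
  age 4: 0.788 × 81 = 63.8280
  age 5: 0.624 × 165 = 102.9600
  age 6: 0.558 × 404 = 225.4320
R₀ = 63.8280 + 102.9600 + 225.4320 = 392.2200

392.22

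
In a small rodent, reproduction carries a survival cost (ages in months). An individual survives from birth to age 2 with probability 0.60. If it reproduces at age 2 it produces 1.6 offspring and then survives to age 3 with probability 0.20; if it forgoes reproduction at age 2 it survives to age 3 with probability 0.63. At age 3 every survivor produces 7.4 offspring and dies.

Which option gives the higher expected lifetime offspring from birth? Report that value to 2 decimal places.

breed at age 2: R₀ = 0.60 × (1.6 + 0.20 × 7.4) = 0.60 × 3.0800 = 1.8480
delay to age 3: R₀ = 0.60 × (0.63 × 7.4) = 0.60 × 4.6620 = 2.7972
Higher: delay to age 3 (2.7972).

2.80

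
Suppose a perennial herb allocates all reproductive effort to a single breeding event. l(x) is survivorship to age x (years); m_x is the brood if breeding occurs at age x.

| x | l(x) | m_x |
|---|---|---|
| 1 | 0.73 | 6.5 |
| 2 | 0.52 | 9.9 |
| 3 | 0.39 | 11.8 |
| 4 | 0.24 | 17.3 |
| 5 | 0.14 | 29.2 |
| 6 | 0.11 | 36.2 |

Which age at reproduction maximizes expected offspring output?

2

Expected offspring if breeding at age x = l(x) × m_x:
  age 1: 0.73 × 6.5 = 4.745
  age 2: 0.52 × 9.9 = 5.148
  age 3: 0.39 × 11.8 = 4.602
  age 4: 0.24 × 17.3 = 4.152
  age 5: 0.14 × 29.2 = 4.088
  age 6: 0.11 × 36.2 = 3.982
Maximum at age 2 (5.148).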